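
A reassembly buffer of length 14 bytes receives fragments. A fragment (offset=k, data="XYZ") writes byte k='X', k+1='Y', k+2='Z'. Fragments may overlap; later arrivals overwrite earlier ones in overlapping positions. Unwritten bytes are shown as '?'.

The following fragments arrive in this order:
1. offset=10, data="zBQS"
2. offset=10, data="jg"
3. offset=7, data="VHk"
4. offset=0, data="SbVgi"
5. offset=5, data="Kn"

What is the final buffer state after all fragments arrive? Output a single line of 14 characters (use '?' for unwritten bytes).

Fragment 1: offset=10 data="zBQS" -> buffer=??????????zBQS
Fragment 2: offset=10 data="jg" -> buffer=??????????jgQS
Fragment 3: offset=7 data="VHk" -> buffer=???????VHkjgQS
Fragment 4: offset=0 data="SbVgi" -> buffer=SbVgi??VHkjgQS
Fragment 5: offset=5 data="Kn" -> buffer=SbVgiKnVHkjgQS

Answer: SbVgiKnVHkjgQS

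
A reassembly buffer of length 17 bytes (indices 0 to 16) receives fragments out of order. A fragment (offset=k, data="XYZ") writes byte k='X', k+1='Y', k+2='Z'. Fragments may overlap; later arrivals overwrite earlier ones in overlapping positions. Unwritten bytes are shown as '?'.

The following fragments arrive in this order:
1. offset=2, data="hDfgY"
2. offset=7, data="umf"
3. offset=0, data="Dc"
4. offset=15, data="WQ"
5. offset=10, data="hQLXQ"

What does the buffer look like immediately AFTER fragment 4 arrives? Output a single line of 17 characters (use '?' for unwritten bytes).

Fragment 1: offset=2 data="hDfgY" -> buffer=??hDfgY??????????
Fragment 2: offset=7 data="umf" -> buffer=??hDfgYumf???????
Fragment 3: offset=0 data="Dc" -> buffer=DchDfgYumf???????
Fragment 4: offset=15 data="WQ" -> buffer=DchDfgYumf?????WQ

Answer: DchDfgYumf?????WQ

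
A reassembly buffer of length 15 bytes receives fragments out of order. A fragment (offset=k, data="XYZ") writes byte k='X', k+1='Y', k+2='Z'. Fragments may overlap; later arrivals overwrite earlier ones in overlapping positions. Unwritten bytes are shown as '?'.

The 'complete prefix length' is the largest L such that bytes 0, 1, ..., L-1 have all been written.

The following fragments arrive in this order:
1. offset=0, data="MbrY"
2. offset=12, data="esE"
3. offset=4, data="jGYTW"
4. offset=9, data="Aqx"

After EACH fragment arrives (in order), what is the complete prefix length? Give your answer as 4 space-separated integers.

Answer: 4 4 9 15

Derivation:
Fragment 1: offset=0 data="MbrY" -> buffer=MbrY??????????? -> prefix_len=4
Fragment 2: offset=12 data="esE" -> buffer=MbrY????????esE -> prefix_len=4
Fragment 3: offset=4 data="jGYTW" -> buffer=MbrYjGYTW???esE -> prefix_len=9
Fragment 4: offset=9 data="Aqx" -> buffer=MbrYjGYTWAqxesE -> prefix_len=15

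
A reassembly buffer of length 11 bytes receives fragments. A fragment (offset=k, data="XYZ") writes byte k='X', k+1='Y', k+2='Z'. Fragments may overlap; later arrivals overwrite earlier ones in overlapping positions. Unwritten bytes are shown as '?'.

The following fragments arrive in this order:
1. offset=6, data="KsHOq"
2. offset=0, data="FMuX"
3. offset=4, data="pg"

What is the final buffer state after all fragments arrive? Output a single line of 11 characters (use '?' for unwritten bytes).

Fragment 1: offset=6 data="KsHOq" -> buffer=??????KsHOq
Fragment 2: offset=0 data="FMuX" -> buffer=FMuX??KsHOq
Fragment 3: offset=4 data="pg" -> buffer=FMuXpgKsHOq

Answer: FMuXpgKsHOq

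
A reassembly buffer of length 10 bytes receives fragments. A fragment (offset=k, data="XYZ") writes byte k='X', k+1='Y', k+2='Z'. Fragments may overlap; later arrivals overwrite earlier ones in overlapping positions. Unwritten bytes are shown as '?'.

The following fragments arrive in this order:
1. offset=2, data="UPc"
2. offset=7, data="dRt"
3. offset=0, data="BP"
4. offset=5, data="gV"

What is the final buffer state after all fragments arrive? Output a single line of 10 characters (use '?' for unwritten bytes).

Answer: BPUPcgVdRt

Derivation:
Fragment 1: offset=2 data="UPc" -> buffer=??UPc?????
Fragment 2: offset=7 data="dRt" -> buffer=??UPc??dRt
Fragment 3: offset=0 data="BP" -> buffer=BPUPc??dRt
Fragment 4: offset=5 data="gV" -> buffer=BPUPcgVdRt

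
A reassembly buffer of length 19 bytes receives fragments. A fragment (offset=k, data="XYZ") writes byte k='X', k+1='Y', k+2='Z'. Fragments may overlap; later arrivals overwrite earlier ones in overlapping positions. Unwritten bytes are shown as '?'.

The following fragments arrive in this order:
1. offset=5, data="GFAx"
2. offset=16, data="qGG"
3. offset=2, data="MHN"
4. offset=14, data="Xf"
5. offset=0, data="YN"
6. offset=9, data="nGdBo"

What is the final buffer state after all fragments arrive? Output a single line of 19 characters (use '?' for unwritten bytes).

Answer: YNMHNGFAxnGdBoXfqGG

Derivation:
Fragment 1: offset=5 data="GFAx" -> buffer=?????GFAx??????????
Fragment 2: offset=16 data="qGG" -> buffer=?????GFAx???????qGG
Fragment 3: offset=2 data="MHN" -> buffer=??MHNGFAx???????qGG
Fragment 4: offset=14 data="Xf" -> buffer=??MHNGFAx?????XfqGG
Fragment 5: offset=0 data="YN" -> buffer=YNMHNGFAx?????XfqGG
Fragment 6: offset=9 data="nGdBo" -> buffer=YNMHNGFAxnGdBoXfqGG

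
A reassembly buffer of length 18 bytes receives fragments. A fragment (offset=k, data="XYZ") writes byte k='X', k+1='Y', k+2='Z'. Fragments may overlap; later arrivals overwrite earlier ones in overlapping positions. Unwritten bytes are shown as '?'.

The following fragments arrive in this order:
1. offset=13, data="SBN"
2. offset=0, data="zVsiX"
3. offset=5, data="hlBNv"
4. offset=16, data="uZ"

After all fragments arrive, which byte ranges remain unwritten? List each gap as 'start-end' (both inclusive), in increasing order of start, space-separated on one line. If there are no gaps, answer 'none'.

Fragment 1: offset=13 len=3
Fragment 2: offset=0 len=5
Fragment 3: offset=5 len=5
Fragment 4: offset=16 len=2
Gaps: 10-12

Answer: 10-12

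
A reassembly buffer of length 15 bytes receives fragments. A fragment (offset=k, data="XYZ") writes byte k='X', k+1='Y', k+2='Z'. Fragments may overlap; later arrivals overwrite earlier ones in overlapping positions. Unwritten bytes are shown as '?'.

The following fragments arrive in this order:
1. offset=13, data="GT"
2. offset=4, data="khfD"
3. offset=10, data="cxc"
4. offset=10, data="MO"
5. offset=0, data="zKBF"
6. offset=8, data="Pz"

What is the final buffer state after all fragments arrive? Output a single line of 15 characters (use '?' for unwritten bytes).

Fragment 1: offset=13 data="GT" -> buffer=?????????????GT
Fragment 2: offset=4 data="khfD" -> buffer=????khfD?????GT
Fragment 3: offset=10 data="cxc" -> buffer=????khfD??cxcGT
Fragment 4: offset=10 data="MO" -> buffer=????khfD??MOcGT
Fragment 5: offset=0 data="zKBF" -> buffer=zKBFkhfD??MOcGT
Fragment 6: offset=8 data="Pz" -> buffer=zKBFkhfDPzMOcGT

Answer: zKBFkhfDPzMOcGT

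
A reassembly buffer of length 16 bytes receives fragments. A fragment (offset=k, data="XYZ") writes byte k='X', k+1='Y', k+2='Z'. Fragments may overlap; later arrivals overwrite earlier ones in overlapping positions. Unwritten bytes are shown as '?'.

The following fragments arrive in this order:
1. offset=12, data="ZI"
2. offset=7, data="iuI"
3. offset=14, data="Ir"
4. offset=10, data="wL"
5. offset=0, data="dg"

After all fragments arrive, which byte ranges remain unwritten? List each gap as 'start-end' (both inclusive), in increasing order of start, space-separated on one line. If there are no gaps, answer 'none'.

Answer: 2-6

Derivation:
Fragment 1: offset=12 len=2
Fragment 2: offset=7 len=3
Fragment 3: offset=14 len=2
Fragment 4: offset=10 len=2
Fragment 5: offset=0 len=2
Gaps: 2-6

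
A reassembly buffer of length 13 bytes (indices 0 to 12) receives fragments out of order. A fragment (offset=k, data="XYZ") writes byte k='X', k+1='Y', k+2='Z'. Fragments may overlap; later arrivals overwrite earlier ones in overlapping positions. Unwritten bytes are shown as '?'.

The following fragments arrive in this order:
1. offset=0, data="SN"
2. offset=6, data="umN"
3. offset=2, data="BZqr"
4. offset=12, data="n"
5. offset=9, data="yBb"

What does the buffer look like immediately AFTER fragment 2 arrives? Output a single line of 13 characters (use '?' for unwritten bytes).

Fragment 1: offset=0 data="SN" -> buffer=SN???????????
Fragment 2: offset=6 data="umN" -> buffer=SN????umN????

Answer: SN????umN????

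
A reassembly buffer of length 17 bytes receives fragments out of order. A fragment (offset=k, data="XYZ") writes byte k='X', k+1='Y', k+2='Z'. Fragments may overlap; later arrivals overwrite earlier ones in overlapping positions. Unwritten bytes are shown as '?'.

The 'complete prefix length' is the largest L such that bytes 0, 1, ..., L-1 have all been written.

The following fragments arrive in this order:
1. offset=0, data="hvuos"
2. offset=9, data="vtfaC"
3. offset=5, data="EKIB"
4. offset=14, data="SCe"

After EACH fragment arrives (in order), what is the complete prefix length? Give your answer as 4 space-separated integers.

Fragment 1: offset=0 data="hvuos" -> buffer=hvuos???????????? -> prefix_len=5
Fragment 2: offset=9 data="vtfaC" -> buffer=hvuos????vtfaC??? -> prefix_len=5
Fragment 3: offset=5 data="EKIB" -> buffer=hvuosEKIBvtfaC??? -> prefix_len=14
Fragment 4: offset=14 data="SCe" -> buffer=hvuosEKIBvtfaCSCe -> prefix_len=17

Answer: 5 5 14 17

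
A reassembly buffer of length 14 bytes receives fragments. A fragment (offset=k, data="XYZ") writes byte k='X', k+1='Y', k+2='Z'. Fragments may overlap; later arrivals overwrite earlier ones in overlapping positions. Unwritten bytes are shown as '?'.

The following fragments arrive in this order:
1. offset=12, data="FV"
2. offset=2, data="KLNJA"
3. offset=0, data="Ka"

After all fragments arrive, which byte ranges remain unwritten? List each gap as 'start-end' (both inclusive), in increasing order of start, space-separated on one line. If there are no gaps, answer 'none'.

Fragment 1: offset=12 len=2
Fragment 2: offset=2 len=5
Fragment 3: offset=0 len=2
Gaps: 7-11

Answer: 7-11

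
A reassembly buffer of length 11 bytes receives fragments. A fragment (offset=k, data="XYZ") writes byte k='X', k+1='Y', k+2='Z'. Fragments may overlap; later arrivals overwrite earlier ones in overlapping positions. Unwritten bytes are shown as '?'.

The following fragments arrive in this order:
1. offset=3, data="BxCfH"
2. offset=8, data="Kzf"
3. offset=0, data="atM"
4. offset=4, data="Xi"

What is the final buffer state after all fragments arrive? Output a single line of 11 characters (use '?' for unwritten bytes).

Answer: atMBXifHKzf

Derivation:
Fragment 1: offset=3 data="BxCfH" -> buffer=???BxCfH???
Fragment 2: offset=8 data="Kzf" -> buffer=???BxCfHKzf
Fragment 3: offset=0 data="atM" -> buffer=atMBxCfHKzf
Fragment 4: offset=4 data="Xi" -> buffer=atMBXifHKzf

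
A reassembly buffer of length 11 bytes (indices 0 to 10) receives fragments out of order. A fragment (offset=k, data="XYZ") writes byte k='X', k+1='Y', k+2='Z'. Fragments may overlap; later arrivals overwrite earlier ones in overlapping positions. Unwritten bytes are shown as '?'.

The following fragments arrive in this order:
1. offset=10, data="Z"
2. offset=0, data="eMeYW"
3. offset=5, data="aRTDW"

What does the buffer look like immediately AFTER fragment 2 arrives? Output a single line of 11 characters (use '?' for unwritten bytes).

Answer: eMeYW?????Z

Derivation:
Fragment 1: offset=10 data="Z" -> buffer=??????????Z
Fragment 2: offset=0 data="eMeYW" -> buffer=eMeYW?????Z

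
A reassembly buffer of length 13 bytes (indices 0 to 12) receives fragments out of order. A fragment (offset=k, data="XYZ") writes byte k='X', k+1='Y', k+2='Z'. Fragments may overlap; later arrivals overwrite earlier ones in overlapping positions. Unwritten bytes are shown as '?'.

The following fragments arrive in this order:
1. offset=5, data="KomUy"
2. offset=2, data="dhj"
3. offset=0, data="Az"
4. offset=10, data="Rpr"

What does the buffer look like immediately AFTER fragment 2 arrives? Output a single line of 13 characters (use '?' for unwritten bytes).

Fragment 1: offset=5 data="KomUy" -> buffer=?????KomUy???
Fragment 2: offset=2 data="dhj" -> buffer=??dhjKomUy???

Answer: ??dhjKomUy???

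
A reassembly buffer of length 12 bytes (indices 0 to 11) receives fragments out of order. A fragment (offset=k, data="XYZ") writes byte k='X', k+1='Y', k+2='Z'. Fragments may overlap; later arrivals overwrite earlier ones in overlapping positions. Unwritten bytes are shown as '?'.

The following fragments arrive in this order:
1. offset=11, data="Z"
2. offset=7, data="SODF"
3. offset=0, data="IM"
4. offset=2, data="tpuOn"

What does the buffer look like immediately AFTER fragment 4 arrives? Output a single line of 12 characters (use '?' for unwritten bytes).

Fragment 1: offset=11 data="Z" -> buffer=???????????Z
Fragment 2: offset=7 data="SODF" -> buffer=???????SODFZ
Fragment 3: offset=0 data="IM" -> buffer=IM?????SODFZ
Fragment 4: offset=2 data="tpuOn" -> buffer=IMtpuOnSODFZ

Answer: IMtpuOnSODFZ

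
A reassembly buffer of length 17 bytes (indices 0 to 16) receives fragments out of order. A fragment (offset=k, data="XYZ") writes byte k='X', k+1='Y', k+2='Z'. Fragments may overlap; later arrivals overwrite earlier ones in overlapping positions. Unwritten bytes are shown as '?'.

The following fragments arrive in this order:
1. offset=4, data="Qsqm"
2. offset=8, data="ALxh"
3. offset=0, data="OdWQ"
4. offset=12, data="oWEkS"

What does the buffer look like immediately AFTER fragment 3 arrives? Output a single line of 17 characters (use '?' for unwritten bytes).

Fragment 1: offset=4 data="Qsqm" -> buffer=????Qsqm?????????
Fragment 2: offset=8 data="ALxh" -> buffer=????QsqmALxh?????
Fragment 3: offset=0 data="OdWQ" -> buffer=OdWQQsqmALxh?????

Answer: OdWQQsqmALxh?????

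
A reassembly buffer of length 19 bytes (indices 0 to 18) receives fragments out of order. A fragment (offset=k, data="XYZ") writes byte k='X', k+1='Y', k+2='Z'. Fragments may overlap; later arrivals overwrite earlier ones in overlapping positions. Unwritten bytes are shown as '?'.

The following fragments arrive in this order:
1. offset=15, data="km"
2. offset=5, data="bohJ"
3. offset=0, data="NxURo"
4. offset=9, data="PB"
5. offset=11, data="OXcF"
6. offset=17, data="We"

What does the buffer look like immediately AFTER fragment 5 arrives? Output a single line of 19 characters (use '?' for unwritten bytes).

Answer: NxURobohJPBOXcFkm??

Derivation:
Fragment 1: offset=15 data="km" -> buffer=???????????????km??
Fragment 2: offset=5 data="bohJ" -> buffer=?????bohJ??????km??
Fragment 3: offset=0 data="NxURo" -> buffer=NxURobohJ??????km??
Fragment 4: offset=9 data="PB" -> buffer=NxURobohJPB????km??
Fragment 5: offset=11 data="OXcF" -> buffer=NxURobohJPBOXcFkm??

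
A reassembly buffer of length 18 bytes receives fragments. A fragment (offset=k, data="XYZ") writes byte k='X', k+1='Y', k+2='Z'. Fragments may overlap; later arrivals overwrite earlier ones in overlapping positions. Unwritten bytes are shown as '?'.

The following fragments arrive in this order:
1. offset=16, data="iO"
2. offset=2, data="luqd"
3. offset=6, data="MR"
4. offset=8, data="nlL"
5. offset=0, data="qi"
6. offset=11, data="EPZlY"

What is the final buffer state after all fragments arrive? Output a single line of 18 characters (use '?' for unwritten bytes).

Fragment 1: offset=16 data="iO" -> buffer=????????????????iO
Fragment 2: offset=2 data="luqd" -> buffer=??luqd??????????iO
Fragment 3: offset=6 data="MR" -> buffer=??luqdMR????????iO
Fragment 4: offset=8 data="nlL" -> buffer=??luqdMRnlL?????iO
Fragment 5: offset=0 data="qi" -> buffer=qiluqdMRnlL?????iO
Fragment 6: offset=11 data="EPZlY" -> buffer=qiluqdMRnlLEPZlYiO

Answer: qiluqdMRnlLEPZlYiO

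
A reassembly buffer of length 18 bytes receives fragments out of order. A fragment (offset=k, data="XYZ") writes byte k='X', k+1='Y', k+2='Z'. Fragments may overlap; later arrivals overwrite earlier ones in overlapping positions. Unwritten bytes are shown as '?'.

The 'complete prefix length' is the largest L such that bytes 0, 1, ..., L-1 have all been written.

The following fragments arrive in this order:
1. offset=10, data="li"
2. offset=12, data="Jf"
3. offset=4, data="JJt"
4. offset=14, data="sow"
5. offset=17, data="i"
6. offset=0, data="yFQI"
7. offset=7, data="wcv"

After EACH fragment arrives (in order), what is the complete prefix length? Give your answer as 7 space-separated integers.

Answer: 0 0 0 0 0 7 18

Derivation:
Fragment 1: offset=10 data="li" -> buffer=??????????li?????? -> prefix_len=0
Fragment 2: offset=12 data="Jf" -> buffer=??????????liJf???? -> prefix_len=0
Fragment 3: offset=4 data="JJt" -> buffer=????JJt???liJf???? -> prefix_len=0
Fragment 4: offset=14 data="sow" -> buffer=????JJt???liJfsow? -> prefix_len=0
Fragment 5: offset=17 data="i" -> buffer=????JJt???liJfsowi -> prefix_len=0
Fragment 6: offset=0 data="yFQI" -> buffer=yFQIJJt???liJfsowi -> prefix_len=7
Fragment 7: offset=7 data="wcv" -> buffer=yFQIJJtwcvliJfsowi -> prefix_len=18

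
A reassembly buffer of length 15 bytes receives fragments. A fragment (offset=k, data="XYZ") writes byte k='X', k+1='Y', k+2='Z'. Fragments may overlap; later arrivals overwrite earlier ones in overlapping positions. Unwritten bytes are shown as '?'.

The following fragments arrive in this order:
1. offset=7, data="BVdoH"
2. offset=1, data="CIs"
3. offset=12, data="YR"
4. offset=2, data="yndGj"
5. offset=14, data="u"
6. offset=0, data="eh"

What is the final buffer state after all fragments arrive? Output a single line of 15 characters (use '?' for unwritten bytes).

Answer: ehyndGjBVdoHYRu

Derivation:
Fragment 1: offset=7 data="BVdoH" -> buffer=???????BVdoH???
Fragment 2: offset=1 data="CIs" -> buffer=?CIs???BVdoH???
Fragment 3: offset=12 data="YR" -> buffer=?CIs???BVdoHYR?
Fragment 4: offset=2 data="yndGj" -> buffer=?CyndGjBVdoHYR?
Fragment 5: offset=14 data="u" -> buffer=?CyndGjBVdoHYRu
Fragment 6: offset=0 data="eh" -> buffer=ehyndGjBVdoHYRu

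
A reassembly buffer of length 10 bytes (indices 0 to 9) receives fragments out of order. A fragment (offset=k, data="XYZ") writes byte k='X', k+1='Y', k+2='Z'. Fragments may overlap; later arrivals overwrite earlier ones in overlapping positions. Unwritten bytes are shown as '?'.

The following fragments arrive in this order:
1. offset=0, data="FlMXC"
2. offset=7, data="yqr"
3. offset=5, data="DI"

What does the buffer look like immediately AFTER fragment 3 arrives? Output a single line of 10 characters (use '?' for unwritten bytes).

Fragment 1: offset=0 data="FlMXC" -> buffer=FlMXC?????
Fragment 2: offset=7 data="yqr" -> buffer=FlMXC??yqr
Fragment 3: offset=5 data="DI" -> buffer=FlMXCDIyqr

Answer: FlMXCDIyqr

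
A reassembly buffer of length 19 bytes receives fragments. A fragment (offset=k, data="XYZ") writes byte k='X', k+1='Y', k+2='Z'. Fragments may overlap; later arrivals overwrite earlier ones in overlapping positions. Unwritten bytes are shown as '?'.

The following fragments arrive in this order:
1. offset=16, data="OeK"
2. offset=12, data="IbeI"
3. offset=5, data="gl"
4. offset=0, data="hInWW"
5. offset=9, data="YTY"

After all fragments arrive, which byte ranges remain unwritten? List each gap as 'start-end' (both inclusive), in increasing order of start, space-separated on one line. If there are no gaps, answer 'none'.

Answer: 7-8

Derivation:
Fragment 1: offset=16 len=3
Fragment 2: offset=12 len=4
Fragment 3: offset=5 len=2
Fragment 4: offset=0 len=5
Fragment 5: offset=9 len=3
Gaps: 7-8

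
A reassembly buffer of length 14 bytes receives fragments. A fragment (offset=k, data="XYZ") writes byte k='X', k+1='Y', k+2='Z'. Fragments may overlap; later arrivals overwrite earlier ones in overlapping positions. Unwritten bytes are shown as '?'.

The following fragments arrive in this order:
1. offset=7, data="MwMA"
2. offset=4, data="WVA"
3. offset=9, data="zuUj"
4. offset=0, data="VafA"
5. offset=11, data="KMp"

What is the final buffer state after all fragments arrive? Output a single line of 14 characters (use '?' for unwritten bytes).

Fragment 1: offset=7 data="MwMA" -> buffer=???????MwMA???
Fragment 2: offset=4 data="WVA" -> buffer=????WVAMwMA???
Fragment 3: offset=9 data="zuUj" -> buffer=????WVAMwzuUj?
Fragment 4: offset=0 data="VafA" -> buffer=VafAWVAMwzuUj?
Fragment 5: offset=11 data="KMp" -> buffer=VafAWVAMwzuKMp

Answer: VafAWVAMwzuKMp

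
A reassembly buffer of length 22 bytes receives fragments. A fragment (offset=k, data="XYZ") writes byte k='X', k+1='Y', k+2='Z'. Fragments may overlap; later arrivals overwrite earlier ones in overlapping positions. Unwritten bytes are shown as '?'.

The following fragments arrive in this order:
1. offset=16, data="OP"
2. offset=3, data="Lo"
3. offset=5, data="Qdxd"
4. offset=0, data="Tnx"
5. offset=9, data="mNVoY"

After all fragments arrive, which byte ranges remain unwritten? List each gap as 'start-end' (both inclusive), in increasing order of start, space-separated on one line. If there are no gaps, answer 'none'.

Answer: 14-15 18-21

Derivation:
Fragment 1: offset=16 len=2
Fragment 2: offset=3 len=2
Fragment 3: offset=5 len=4
Fragment 4: offset=0 len=3
Fragment 5: offset=9 len=5
Gaps: 14-15 18-21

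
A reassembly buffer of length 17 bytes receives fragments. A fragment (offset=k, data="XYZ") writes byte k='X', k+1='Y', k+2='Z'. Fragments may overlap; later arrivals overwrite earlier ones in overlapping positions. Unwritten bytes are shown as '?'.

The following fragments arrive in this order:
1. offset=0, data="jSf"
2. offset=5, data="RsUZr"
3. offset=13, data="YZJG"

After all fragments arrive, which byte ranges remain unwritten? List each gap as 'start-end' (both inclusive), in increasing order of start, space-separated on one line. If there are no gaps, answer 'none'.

Fragment 1: offset=0 len=3
Fragment 2: offset=5 len=5
Fragment 3: offset=13 len=4
Gaps: 3-4 10-12

Answer: 3-4 10-12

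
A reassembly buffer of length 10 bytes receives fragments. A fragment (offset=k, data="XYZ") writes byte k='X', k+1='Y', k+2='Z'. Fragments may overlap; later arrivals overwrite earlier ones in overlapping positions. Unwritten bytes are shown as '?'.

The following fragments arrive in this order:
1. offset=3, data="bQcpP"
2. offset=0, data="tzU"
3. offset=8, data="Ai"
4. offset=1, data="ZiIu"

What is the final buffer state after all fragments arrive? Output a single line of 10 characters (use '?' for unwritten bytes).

Fragment 1: offset=3 data="bQcpP" -> buffer=???bQcpP??
Fragment 2: offset=0 data="tzU" -> buffer=tzUbQcpP??
Fragment 3: offset=8 data="Ai" -> buffer=tzUbQcpPAi
Fragment 4: offset=1 data="ZiIu" -> buffer=tZiIucpPAi

Answer: tZiIucpPAi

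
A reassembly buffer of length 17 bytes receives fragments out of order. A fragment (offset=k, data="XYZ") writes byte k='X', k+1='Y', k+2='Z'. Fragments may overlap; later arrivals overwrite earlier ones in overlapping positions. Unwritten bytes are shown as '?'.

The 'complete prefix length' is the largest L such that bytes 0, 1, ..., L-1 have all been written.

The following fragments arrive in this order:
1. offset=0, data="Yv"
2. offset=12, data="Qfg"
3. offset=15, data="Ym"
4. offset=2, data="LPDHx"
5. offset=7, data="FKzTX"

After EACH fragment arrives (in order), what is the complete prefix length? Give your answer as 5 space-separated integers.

Fragment 1: offset=0 data="Yv" -> buffer=Yv??????????????? -> prefix_len=2
Fragment 2: offset=12 data="Qfg" -> buffer=Yv??????????Qfg?? -> prefix_len=2
Fragment 3: offset=15 data="Ym" -> buffer=Yv??????????QfgYm -> prefix_len=2
Fragment 4: offset=2 data="LPDHx" -> buffer=YvLPDHx?????QfgYm -> prefix_len=7
Fragment 5: offset=7 data="FKzTX" -> buffer=YvLPDHxFKzTXQfgYm -> prefix_len=17

Answer: 2 2 2 7 17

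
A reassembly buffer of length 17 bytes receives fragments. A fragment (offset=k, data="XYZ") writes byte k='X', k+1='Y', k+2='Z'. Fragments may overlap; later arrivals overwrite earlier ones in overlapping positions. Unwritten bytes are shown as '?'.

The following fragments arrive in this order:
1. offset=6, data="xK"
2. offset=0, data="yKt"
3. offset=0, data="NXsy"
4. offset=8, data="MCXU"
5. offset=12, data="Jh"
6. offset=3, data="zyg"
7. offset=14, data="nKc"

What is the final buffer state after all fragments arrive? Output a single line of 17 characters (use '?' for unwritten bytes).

Fragment 1: offset=6 data="xK" -> buffer=??????xK?????????
Fragment 2: offset=0 data="yKt" -> buffer=yKt???xK?????????
Fragment 3: offset=0 data="NXsy" -> buffer=NXsy??xK?????????
Fragment 4: offset=8 data="MCXU" -> buffer=NXsy??xKMCXU?????
Fragment 5: offset=12 data="Jh" -> buffer=NXsy??xKMCXUJh???
Fragment 6: offset=3 data="zyg" -> buffer=NXszygxKMCXUJh???
Fragment 7: offset=14 data="nKc" -> buffer=NXszygxKMCXUJhnKc

Answer: NXszygxKMCXUJhnKc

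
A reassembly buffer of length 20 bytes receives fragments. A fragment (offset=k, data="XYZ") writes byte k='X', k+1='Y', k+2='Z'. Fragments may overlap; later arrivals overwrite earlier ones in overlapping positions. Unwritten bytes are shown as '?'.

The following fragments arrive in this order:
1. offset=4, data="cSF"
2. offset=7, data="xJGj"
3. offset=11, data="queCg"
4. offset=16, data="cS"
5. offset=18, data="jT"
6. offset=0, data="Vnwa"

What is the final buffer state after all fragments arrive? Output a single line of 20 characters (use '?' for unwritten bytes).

Answer: VnwacSFxJGjqueCgcSjT

Derivation:
Fragment 1: offset=4 data="cSF" -> buffer=????cSF?????????????
Fragment 2: offset=7 data="xJGj" -> buffer=????cSFxJGj?????????
Fragment 3: offset=11 data="queCg" -> buffer=????cSFxJGjqueCg????
Fragment 4: offset=16 data="cS" -> buffer=????cSFxJGjqueCgcS??
Fragment 5: offset=18 data="jT" -> buffer=????cSFxJGjqueCgcSjT
Fragment 6: offset=0 data="Vnwa" -> buffer=VnwacSFxJGjqueCgcSjT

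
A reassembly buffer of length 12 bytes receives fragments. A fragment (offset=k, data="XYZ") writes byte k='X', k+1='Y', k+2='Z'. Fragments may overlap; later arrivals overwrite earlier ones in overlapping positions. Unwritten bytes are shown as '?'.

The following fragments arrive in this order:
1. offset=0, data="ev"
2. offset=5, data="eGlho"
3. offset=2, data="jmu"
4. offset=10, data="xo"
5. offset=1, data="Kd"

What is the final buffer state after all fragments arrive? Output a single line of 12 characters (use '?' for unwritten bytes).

Answer: eKdmueGlhoxo

Derivation:
Fragment 1: offset=0 data="ev" -> buffer=ev??????????
Fragment 2: offset=5 data="eGlho" -> buffer=ev???eGlho??
Fragment 3: offset=2 data="jmu" -> buffer=evjmueGlho??
Fragment 4: offset=10 data="xo" -> buffer=evjmueGlhoxo
Fragment 5: offset=1 data="Kd" -> buffer=eKdmueGlhoxo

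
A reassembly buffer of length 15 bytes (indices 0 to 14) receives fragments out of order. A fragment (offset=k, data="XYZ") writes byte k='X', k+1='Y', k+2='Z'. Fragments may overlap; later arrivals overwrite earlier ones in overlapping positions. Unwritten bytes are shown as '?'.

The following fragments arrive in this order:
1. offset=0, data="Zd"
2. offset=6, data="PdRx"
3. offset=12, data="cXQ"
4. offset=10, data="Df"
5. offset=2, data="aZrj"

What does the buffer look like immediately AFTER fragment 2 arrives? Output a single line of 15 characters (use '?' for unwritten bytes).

Fragment 1: offset=0 data="Zd" -> buffer=Zd?????????????
Fragment 2: offset=6 data="PdRx" -> buffer=Zd????PdRx?????

Answer: Zd????PdRx?????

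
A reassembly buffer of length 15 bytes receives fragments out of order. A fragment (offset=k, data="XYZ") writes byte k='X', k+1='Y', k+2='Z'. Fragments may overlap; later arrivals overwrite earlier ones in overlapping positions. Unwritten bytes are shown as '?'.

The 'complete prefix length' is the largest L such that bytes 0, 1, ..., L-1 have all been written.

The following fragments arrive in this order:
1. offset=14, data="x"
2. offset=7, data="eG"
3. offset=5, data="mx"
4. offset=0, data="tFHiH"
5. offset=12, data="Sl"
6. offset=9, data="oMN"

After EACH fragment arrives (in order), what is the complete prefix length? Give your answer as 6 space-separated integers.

Answer: 0 0 0 9 9 15

Derivation:
Fragment 1: offset=14 data="x" -> buffer=??????????????x -> prefix_len=0
Fragment 2: offset=7 data="eG" -> buffer=???????eG?????x -> prefix_len=0
Fragment 3: offset=5 data="mx" -> buffer=?????mxeG?????x -> prefix_len=0
Fragment 4: offset=0 data="tFHiH" -> buffer=tFHiHmxeG?????x -> prefix_len=9
Fragment 5: offset=12 data="Sl" -> buffer=tFHiHmxeG???Slx -> prefix_len=9
Fragment 6: offset=9 data="oMN" -> buffer=tFHiHmxeGoMNSlx -> prefix_len=15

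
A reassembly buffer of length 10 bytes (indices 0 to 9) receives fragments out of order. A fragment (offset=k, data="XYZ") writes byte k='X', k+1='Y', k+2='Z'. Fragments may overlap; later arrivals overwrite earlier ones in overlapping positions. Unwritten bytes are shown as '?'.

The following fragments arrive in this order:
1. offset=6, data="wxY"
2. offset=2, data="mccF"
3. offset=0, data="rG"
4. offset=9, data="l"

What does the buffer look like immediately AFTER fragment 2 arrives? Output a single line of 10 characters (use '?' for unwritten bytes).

Answer: ??mccFwxY?

Derivation:
Fragment 1: offset=6 data="wxY" -> buffer=??????wxY?
Fragment 2: offset=2 data="mccF" -> buffer=??mccFwxY?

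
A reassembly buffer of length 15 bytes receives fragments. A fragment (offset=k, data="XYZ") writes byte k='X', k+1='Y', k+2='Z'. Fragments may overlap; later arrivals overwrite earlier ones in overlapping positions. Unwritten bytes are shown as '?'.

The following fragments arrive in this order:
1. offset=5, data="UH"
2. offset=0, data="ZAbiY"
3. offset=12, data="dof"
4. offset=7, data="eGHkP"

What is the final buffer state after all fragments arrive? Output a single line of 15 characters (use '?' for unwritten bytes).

Fragment 1: offset=5 data="UH" -> buffer=?????UH????????
Fragment 2: offset=0 data="ZAbiY" -> buffer=ZAbiYUH????????
Fragment 3: offset=12 data="dof" -> buffer=ZAbiYUH?????dof
Fragment 4: offset=7 data="eGHkP" -> buffer=ZAbiYUHeGHkPdof

Answer: ZAbiYUHeGHkPdof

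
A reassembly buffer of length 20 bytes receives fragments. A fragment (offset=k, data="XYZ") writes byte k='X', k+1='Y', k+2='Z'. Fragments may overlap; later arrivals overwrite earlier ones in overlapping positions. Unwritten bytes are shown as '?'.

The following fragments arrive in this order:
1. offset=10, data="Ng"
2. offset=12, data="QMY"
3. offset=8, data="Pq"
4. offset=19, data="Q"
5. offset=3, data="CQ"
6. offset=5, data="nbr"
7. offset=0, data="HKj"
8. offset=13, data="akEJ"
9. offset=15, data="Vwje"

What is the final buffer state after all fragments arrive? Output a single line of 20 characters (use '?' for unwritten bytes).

Answer: HKjCQnbrPqNgQakVwjeQ

Derivation:
Fragment 1: offset=10 data="Ng" -> buffer=??????????Ng????????
Fragment 2: offset=12 data="QMY" -> buffer=??????????NgQMY?????
Fragment 3: offset=8 data="Pq" -> buffer=????????PqNgQMY?????
Fragment 4: offset=19 data="Q" -> buffer=????????PqNgQMY????Q
Fragment 5: offset=3 data="CQ" -> buffer=???CQ???PqNgQMY????Q
Fragment 6: offset=5 data="nbr" -> buffer=???CQnbrPqNgQMY????Q
Fragment 7: offset=0 data="HKj" -> buffer=HKjCQnbrPqNgQMY????Q
Fragment 8: offset=13 data="akEJ" -> buffer=HKjCQnbrPqNgQakEJ??Q
Fragment 9: offset=15 data="Vwje" -> buffer=HKjCQnbrPqNgQakVwjeQ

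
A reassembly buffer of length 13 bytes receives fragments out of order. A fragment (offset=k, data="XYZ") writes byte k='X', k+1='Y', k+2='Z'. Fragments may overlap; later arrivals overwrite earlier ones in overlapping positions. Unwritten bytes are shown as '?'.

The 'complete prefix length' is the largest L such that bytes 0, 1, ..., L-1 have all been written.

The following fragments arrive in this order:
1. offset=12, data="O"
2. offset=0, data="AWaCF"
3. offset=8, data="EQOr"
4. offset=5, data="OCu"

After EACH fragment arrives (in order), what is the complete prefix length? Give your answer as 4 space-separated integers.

Answer: 0 5 5 13

Derivation:
Fragment 1: offset=12 data="O" -> buffer=????????????O -> prefix_len=0
Fragment 2: offset=0 data="AWaCF" -> buffer=AWaCF???????O -> prefix_len=5
Fragment 3: offset=8 data="EQOr" -> buffer=AWaCF???EQOrO -> prefix_len=5
Fragment 4: offset=5 data="OCu" -> buffer=AWaCFOCuEQOrO -> prefix_len=13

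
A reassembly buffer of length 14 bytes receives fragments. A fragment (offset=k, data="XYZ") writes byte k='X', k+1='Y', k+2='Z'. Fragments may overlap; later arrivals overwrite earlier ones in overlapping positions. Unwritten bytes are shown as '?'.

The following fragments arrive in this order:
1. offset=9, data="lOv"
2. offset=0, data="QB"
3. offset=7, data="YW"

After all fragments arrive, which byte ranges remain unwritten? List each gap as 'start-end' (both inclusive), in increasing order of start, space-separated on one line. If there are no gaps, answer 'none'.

Fragment 1: offset=9 len=3
Fragment 2: offset=0 len=2
Fragment 3: offset=7 len=2
Gaps: 2-6 12-13

Answer: 2-6 12-13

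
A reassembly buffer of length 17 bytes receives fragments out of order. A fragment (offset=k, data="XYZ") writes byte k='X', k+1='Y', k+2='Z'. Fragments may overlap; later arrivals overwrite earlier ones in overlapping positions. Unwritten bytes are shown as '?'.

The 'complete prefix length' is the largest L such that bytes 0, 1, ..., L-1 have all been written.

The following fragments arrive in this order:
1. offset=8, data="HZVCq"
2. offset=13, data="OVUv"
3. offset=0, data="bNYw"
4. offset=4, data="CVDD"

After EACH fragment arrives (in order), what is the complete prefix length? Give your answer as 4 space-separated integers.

Fragment 1: offset=8 data="HZVCq" -> buffer=????????HZVCq???? -> prefix_len=0
Fragment 2: offset=13 data="OVUv" -> buffer=????????HZVCqOVUv -> prefix_len=0
Fragment 3: offset=0 data="bNYw" -> buffer=bNYw????HZVCqOVUv -> prefix_len=4
Fragment 4: offset=4 data="CVDD" -> buffer=bNYwCVDDHZVCqOVUv -> prefix_len=17

Answer: 0 0 4 17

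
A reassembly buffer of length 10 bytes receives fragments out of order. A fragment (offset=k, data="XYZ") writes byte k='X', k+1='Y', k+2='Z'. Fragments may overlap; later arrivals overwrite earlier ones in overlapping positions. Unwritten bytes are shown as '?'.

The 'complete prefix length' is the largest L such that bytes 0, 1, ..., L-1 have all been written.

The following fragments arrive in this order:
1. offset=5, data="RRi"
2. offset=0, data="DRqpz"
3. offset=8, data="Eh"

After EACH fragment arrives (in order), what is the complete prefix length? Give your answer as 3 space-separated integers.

Answer: 0 8 10

Derivation:
Fragment 1: offset=5 data="RRi" -> buffer=?????RRi?? -> prefix_len=0
Fragment 2: offset=0 data="DRqpz" -> buffer=DRqpzRRi?? -> prefix_len=8
Fragment 3: offset=8 data="Eh" -> buffer=DRqpzRRiEh -> prefix_len=10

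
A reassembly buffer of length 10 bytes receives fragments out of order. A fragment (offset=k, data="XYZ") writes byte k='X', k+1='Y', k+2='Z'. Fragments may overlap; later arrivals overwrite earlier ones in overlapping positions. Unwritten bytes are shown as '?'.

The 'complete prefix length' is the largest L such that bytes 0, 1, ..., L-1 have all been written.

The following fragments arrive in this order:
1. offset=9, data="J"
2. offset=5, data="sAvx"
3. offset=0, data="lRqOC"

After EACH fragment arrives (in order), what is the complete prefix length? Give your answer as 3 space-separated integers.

Fragment 1: offset=9 data="J" -> buffer=?????????J -> prefix_len=0
Fragment 2: offset=5 data="sAvx" -> buffer=?????sAvxJ -> prefix_len=0
Fragment 3: offset=0 data="lRqOC" -> buffer=lRqOCsAvxJ -> prefix_len=10

Answer: 0 0 10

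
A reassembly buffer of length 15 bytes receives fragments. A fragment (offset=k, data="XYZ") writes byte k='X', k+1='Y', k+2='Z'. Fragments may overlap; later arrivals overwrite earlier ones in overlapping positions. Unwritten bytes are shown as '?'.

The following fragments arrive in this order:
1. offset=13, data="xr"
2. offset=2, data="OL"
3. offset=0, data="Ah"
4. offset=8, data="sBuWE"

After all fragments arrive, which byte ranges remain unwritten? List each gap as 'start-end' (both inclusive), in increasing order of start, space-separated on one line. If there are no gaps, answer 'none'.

Fragment 1: offset=13 len=2
Fragment 2: offset=2 len=2
Fragment 3: offset=0 len=2
Fragment 4: offset=8 len=5
Gaps: 4-7

Answer: 4-7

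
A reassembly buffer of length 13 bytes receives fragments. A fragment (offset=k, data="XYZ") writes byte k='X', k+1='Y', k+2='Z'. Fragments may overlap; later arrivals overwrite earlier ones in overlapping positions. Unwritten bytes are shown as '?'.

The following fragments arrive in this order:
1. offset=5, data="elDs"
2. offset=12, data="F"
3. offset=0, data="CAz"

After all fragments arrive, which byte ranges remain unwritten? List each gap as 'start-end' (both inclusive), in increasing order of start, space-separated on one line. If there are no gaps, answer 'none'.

Answer: 3-4 9-11

Derivation:
Fragment 1: offset=5 len=4
Fragment 2: offset=12 len=1
Fragment 3: offset=0 len=3
Gaps: 3-4 9-11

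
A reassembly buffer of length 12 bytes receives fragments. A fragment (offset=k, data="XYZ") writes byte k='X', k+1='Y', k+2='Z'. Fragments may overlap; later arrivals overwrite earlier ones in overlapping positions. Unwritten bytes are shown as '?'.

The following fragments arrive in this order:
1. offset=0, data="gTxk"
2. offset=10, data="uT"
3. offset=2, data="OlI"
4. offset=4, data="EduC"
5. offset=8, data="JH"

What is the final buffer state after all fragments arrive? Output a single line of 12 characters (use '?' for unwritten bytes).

Fragment 1: offset=0 data="gTxk" -> buffer=gTxk????????
Fragment 2: offset=10 data="uT" -> buffer=gTxk??????uT
Fragment 3: offset=2 data="OlI" -> buffer=gTOlI?????uT
Fragment 4: offset=4 data="EduC" -> buffer=gTOlEduC??uT
Fragment 5: offset=8 data="JH" -> buffer=gTOlEduCJHuT

Answer: gTOlEduCJHuT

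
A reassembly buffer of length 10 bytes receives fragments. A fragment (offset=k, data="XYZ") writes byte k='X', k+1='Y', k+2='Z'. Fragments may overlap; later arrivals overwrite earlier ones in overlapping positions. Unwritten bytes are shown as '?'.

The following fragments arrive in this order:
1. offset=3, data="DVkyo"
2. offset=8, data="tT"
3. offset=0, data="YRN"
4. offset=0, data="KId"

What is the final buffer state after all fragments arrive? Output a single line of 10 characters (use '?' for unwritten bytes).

Fragment 1: offset=3 data="DVkyo" -> buffer=???DVkyo??
Fragment 2: offset=8 data="tT" -> buffer=???DVkyotT
Fragment 3: offset=0 data="YRN" -> buffer=YRNDVkyotT
Fragment 4: offset=0 data="KId" -> buffer=KIdDVkyotT

Answer: KIdDVkyotT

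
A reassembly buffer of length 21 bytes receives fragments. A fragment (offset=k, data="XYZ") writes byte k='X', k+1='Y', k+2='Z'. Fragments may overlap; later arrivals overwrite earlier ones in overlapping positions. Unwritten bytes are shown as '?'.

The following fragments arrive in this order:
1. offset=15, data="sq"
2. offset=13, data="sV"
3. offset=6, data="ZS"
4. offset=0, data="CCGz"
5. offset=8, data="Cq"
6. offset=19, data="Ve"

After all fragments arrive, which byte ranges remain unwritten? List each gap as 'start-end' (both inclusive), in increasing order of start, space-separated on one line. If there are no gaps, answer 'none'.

Answer: 4-5 10-12 17-18

Derivation:
Fragment 1: offset=15 len=2
Fragment 2: offset=13 len=2
Fragment 3: offset=6 len=2
Fragment 4: offset=0 len=4
Fragment 5: offset=8 len=2
Fragment 6: offset=19 len=2
Gaps: 4-5 10-12 17-18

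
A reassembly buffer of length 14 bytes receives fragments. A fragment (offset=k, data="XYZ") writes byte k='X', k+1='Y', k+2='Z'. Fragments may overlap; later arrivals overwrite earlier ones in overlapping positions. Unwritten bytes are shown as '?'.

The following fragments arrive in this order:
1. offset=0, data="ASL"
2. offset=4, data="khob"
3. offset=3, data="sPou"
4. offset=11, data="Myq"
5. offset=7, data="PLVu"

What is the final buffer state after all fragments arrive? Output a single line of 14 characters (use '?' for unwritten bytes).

Answer: ASLsPouPLVuMyq

Derivation:
Fragment 1: offset=0 data="ASL" -> buffer=ASL???????????
Fragment 2: offset=4 data="khob" -> buffer=ASL?khob??????
Fragment 3: offset=3 data="sPou" -> buffer=ASLsPoub??????
Fragment 4: offset=11 data="Myq" -> buffer=ASLsPoub???Myq
Fragment 5: offset=7 data="PLVu" -> buffer=ASLsPouPLVuMyq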